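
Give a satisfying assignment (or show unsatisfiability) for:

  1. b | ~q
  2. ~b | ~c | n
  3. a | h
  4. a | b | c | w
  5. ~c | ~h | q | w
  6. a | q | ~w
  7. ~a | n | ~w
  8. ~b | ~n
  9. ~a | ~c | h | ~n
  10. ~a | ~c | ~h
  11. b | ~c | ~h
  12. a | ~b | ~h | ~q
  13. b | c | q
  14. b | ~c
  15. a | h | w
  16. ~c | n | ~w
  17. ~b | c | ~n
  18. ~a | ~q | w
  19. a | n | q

n: False, q: False, b: True, w: False, h: False, c: False, a: True

Try n = True:
  (~b | ~n) forces b = False.
  (b | ~q) forces q = False.
  (b | c | q) forces c = True.
  clause (b | ~c) is falsified — backtrack.
So n = False.
Set q = False.
  then (a | n | q) forces a = True.
  then (~a | n | ~w) forces w = False.
Set b = True.
  then (~b | ~c | n) forces c = False.
Set h = False.
All clauses satisfied.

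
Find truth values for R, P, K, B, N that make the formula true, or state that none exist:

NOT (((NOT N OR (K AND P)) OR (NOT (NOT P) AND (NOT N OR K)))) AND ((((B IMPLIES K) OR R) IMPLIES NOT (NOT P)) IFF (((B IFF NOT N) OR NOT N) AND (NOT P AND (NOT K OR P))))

R=T, P=F, K=T, B=T, N=T

  NOT (((NOT N OR (K AND P)) OR (NOT (NOT P) AND (NOT N OR K)))) = True
    (NOT N OR (K AND P)) OR (NOT (NOT P) AND (NOT N OR K)) = False
      NOT N OR (K AND P) = False
        NOT N = False
        K AND P = False
      NOT (NOT P) AND (NOT N OR K) = False
        NOT (NOT P) = False
          NOT P = True
        NOT N OR K = True
          NOT N = False
  (((B IMPLIES K) OR R) IMPLIES NOT (NOT P)) IFF (((B IFF NOT N) OR NOT N) AND (NOT P AND (NOT K OR P))) = True
    ((B IMPLIES K) OR R) IMPLIES NOT (NOT P) = False
      (B IMPLIES K) OR R = True
        B IMPLIES K = True
      NOT (NOT P) = False
        NOT P = True
    ((B IFF NOT N) OR NOT N) AND (NOT P AND (NOT K OR P)) = False
      (B IFF NOT N) OR NOT N = False
        B IFF NOT N = False
          NOT N = False
        NOT N = False
      NOT P AND (NOT K OR P) = False
        NOT P = True
        NOT K OR P = False
          NOT K = False
Both conjuncts True, so the formula holds.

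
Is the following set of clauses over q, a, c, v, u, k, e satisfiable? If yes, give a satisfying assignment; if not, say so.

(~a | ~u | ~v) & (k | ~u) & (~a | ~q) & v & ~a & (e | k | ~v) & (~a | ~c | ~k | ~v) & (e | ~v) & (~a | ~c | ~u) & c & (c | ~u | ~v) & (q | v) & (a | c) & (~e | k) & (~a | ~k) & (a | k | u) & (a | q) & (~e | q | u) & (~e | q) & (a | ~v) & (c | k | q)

Case a = True:
  Clause (~a) is falsified — contradiction.
Case a = False:
  (v) forces v = True.
  Clause (a | ~v) is falsified — contradiction.
Both cases fail, so the formula is unsatisfiable.

Unsatisfiable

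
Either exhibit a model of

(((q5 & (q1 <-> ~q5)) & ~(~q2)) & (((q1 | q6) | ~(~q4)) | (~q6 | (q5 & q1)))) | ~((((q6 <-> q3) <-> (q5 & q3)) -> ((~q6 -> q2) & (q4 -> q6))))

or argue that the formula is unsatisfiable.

q1: False; q2: True; q3: True; q4: True; q5: False; q6: False

  (((q5 & (q1 <-> ~q5)) & ~(~q2)) & (((q1 | q6) | ~(~q4)) | (~q6 | (q5 & q1)))) | ~((((q6 <-> q3) <-> (q5 & q3)) -> ((~q6 -> q2) & (q4 -> q6)))) = True
    ((q5 & (q1 <-> ~q5)) & ~(~q2)) & (((q1 | q6) | ~(~q4)) | (~q6 | (q5 & q1))) = False
      (q5 & (q1 <-> ~q5)) & ~(~q2) = False
        q5 & (q1 <-> ~q5) = False
          q1 <-> ~q5 = False
            ~q5 = True
        ~(~q2) = True
          ~q2 = False
      ((q1 | q6) | ~(~q4)) | (~q6 | (q5 & q1)) = True
        (q1 | q6) | ~(~q4) = True
          q1 | q6 = False
          ~(~q4) = True
            ~q4 = False
        ~q6 | (q5 & q1) = True
          ~q6 = True
          q5 & q1 = False
    ~((((q6 <-> q3) <-> (q5 & q3)) -> ((~q6 -> q2) & (q4 -> q6)))) = True
      ((q6 <-> q3) <-> (q5 & q3)) -> ((~q6 -> q2) & (q4 -> q6)) = False
        (q6 <-> q3) <-> (q5 & q3) = True
          q6 <-> q3 = False
          q5 & q3 = False
        (~q6 -> q2) & (q4 -> q6) = False
          ~q6 -> q2 = True
            ~q6 = True
          q4 -> q6 = False
The formula evaluates to True.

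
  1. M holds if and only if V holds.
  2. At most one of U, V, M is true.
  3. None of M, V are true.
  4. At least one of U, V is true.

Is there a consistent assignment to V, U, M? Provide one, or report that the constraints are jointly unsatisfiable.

V=F, U=T, M=F

  (1) M=F, V=F — same ✓
  (2) {U, V, M}: 1 true — at most one ✓
  (3) {M, V}: 0 true — none ✓
  (4) {U, V}: 1 true — at least one ✓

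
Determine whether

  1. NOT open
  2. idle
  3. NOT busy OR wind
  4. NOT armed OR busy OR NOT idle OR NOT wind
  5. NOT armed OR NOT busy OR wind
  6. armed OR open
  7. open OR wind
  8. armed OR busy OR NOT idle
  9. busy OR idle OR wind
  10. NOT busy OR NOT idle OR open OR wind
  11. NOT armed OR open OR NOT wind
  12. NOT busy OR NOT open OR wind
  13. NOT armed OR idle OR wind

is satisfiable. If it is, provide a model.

Case open = True:
  Clause (NOT open) is falsified — contradiction.
Case open = False:
  (idle) forces idle = True.
  (armed OR open) forces armed = True.
  (open OR wind) forces wind = True.
  Clause (NOT armed OR open OR NOT wind) is falsified — contradiction.
Both cases fail, so the formula is unsatisfiable.

Unsatisfiable — no assignment works.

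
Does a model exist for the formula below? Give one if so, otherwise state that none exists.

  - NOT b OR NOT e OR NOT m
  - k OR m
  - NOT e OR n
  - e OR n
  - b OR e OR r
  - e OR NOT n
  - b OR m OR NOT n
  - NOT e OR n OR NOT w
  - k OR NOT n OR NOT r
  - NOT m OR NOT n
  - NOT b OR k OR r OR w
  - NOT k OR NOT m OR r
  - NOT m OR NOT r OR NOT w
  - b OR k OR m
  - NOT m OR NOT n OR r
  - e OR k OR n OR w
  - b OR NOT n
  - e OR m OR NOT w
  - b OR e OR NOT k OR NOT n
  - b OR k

r: True; m: False; k: True; e: True; w: False; b: True; n: True

Set r = True.
Set m = False.
  then (k OR m) forces k = True.
Try e = False:
  (e OR n) forces n = True.
  clause (e OR NOT n) is falsified — backtrack.
So e = True.
  then (NOT e OR n) forces n = True.
  then (b OR m OR NOT n) forces b = True.
Set w = False.
All clauses satisfied.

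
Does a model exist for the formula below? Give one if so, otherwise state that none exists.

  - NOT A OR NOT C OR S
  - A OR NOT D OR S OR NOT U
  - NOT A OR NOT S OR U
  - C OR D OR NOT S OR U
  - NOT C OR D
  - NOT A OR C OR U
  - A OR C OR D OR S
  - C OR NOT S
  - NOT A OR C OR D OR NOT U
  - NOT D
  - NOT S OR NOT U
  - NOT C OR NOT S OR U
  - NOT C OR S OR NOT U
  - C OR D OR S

The formula is unsatisfiable.

Case D = True:
  Clause (NOT D) is falsified — contradiction.
Case D = False:
  (NOT C OR D) forces C = False.
  (C OR NOT S) forces S = False.
  Clause (C OR D OR S) is falsified — contradiction.
Both cases fail, so the formula is unsatisfiable.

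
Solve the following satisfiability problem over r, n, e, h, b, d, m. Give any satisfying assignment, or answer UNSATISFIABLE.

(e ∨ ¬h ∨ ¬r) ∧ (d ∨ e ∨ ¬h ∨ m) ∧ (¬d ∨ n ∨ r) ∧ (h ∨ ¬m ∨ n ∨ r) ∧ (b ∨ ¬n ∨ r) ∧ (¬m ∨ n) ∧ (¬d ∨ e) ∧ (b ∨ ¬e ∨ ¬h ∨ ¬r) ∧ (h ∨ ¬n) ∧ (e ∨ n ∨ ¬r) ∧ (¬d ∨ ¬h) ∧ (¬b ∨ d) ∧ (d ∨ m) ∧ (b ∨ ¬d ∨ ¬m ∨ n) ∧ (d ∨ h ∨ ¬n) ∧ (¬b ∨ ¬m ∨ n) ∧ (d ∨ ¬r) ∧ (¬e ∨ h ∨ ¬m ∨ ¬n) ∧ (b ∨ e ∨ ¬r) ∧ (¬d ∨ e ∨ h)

Set r = True.
  then (d ∨ ¬r) forces d = True.
  then (¬d ∨ e) forces e = True.
  then (¬d ∨ ¬h) forces h = False.
  then (h ∨ ¬n) forces n = False.
  then (¬m ∨ n) forces m = False.
Set b = False.
All clauses satisfied.

r = True, n = False, e = True, h = False, b = False, d = True, m = False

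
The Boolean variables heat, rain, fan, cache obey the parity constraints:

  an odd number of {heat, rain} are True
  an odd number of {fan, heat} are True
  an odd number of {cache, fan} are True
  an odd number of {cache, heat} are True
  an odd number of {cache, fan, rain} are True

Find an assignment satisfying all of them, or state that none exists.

Unsatisfiable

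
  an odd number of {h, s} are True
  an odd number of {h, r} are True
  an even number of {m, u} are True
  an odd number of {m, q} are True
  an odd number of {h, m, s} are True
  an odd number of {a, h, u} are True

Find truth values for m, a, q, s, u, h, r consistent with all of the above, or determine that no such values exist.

m: False, a: False, q: True, s: False, u: False, h: True, r: False

{h, s}: 1 true → odd ✓
{h, r}: 1 true → odd ✓
{m, u}: 0 true → even ✓
{m, q}: 1 true → odd ✓
{h, m, s}: 1 true → odd ✓
{a, h, u}: 1 true → odd ✓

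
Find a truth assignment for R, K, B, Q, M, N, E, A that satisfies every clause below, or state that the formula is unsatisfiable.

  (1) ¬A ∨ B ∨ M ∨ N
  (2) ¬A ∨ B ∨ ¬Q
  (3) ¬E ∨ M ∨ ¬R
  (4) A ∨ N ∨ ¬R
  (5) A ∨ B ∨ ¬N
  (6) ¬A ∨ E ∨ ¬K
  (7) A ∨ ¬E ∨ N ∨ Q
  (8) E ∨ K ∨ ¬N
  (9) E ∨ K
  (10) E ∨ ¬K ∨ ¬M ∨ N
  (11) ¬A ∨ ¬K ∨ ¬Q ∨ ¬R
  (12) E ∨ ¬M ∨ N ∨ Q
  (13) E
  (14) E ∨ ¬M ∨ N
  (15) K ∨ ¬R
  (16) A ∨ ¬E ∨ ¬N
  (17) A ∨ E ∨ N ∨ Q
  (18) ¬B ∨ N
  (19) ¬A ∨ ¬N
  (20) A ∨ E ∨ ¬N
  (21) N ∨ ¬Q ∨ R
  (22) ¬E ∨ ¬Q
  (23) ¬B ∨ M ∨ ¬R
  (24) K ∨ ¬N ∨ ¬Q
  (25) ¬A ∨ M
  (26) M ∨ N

R = False; K = False; B = False; Q = False; M = True; N = False; E = True; A = True

Unit clause (E) forces E = True.
In (¬E ∨ ¬Q) only ¬Q is left, so Q = False.
Set R = False.
Set K = False.
Try B = True:
  (¬B ∨ N) forces N = True.
  (A ∨ ¬E ∨ ¬N) forces A = True.
  clause (¬A ∨ ¬N) is falsified — backtrack.
So B = False.
Set M = True.
Try N = True:
  (A ∨ B ∨ ¬N) forces A = True.
  clause (¬A ∨ ¬N) is falsified — backtrack.
So N = False.
  then (A ∨ ¬E ∨ N ∨ Q) forces A = True.
All clauses satisfied.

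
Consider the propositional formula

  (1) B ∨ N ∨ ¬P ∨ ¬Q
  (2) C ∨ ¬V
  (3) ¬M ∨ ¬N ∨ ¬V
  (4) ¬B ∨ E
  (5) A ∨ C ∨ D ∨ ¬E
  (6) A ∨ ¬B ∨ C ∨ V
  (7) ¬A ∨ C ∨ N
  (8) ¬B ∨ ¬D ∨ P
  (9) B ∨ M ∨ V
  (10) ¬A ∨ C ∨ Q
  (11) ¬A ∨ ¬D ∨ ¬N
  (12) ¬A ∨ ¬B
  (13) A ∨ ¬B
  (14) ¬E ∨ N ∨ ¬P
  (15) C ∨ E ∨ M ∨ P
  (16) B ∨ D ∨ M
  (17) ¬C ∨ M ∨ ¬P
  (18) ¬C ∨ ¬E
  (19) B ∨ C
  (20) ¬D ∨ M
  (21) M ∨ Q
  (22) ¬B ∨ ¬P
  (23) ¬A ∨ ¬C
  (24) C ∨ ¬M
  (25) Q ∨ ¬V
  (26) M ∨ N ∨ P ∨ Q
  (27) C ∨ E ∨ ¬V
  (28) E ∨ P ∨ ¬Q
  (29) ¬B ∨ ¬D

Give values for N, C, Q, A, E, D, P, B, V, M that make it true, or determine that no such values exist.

N=T, C=T, Q=F, A=F, E=F, D=T, P=T, B=F, V=F, M=T

Set N = True.
Try C = False:
  (C ∨ ¬V) forces V = False.
  (B ∨ C) forces B = True.
  (¬B ∨ E) forces E = True.
  (A ∨ ¬B ∨ C ∨ V) forces A = True.
  clause (¬A ∨ ¬B) is falsified — backtrack.
So C = True.
  then (¬C ∨ ¬E) forces E = False.
  then (¬A ∨ ¬C) forces A = False.
  then (¬B ∨ E) forces B = False.
Set Q = False.
  then (M ∨ Q) forces M = True.
  then (Q ∨ ¬V) forces V = False.
Set D = True.
Set P = True.
All clauses satisfied.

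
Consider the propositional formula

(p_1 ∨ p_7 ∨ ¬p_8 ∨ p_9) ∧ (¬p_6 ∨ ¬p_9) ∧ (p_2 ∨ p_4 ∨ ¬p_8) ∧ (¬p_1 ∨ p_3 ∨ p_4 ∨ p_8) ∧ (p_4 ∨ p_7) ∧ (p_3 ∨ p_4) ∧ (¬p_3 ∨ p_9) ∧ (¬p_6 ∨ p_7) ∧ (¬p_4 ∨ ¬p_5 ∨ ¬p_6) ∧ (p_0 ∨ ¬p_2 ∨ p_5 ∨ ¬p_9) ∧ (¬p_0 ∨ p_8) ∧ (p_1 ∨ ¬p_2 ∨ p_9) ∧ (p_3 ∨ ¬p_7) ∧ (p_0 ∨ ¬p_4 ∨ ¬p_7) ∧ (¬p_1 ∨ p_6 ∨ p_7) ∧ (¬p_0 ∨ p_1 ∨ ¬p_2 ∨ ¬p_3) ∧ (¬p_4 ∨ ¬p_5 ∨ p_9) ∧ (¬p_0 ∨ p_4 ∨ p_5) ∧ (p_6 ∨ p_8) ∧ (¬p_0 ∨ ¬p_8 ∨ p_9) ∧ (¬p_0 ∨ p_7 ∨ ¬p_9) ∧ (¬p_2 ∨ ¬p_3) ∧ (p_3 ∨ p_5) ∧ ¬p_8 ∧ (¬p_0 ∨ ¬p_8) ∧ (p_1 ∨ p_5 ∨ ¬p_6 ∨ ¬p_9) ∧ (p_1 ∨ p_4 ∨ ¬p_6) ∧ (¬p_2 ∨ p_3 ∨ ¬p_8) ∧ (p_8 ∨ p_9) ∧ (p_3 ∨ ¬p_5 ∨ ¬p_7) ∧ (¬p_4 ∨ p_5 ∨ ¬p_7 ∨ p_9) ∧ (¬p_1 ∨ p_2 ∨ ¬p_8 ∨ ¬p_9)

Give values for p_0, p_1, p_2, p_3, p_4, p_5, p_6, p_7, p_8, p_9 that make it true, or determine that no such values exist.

Case p_8 = True:
  Clause (¬p_8) is falsified — contradiction.
Case p_8 = False:
  (¬p_0 ∨ p_8) forces p_0 = False.
  (p_6 ∨ p_8) forces p_6 = True.
  (¬p_6 ∨ ¬p_9) forces p_9 = False.
  Clause (p_8 ∨ p_9) is falsified — contradiction.
Both cases fail, so the formula is unsatisfiable.

The formula is unsatisfiable.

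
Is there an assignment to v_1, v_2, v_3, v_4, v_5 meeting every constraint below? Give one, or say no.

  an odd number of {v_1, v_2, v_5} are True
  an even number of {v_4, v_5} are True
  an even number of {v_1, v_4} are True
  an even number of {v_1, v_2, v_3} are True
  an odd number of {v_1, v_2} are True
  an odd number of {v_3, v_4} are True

v_1: False, v_2: True, v_3: True, v_4: False, v_5: False

{v_1, v_2, v_5}: 1 true → odd ✓
{v_4, v_5}: 0 true → even ✓
{v_1, v_4}: 0 true → even ✓
{v_1, v_2, v_3}: 2 true → even ✓
{v_1, v_2}: 1 true → odd ✓
{v_3, v_4}: 1 true → odd ✓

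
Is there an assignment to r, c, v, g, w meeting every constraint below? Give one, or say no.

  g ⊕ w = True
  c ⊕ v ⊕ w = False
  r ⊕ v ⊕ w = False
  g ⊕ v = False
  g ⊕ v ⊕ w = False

r = True; c = True; v = True; g = True; w = False

g ⊕ w = T ⊕ F = True ✓
c ⊕ v ⊕ w = T ⊕ T ⊕ F = False ✓
r ⊕ v ⊕ w = T ⊕ T ⊕ F = False ✓
g ⊕ v = T ⊕ T = False ✓
g ⊕ v ⊕ w = T ⊕ T ⊕ F = False ✓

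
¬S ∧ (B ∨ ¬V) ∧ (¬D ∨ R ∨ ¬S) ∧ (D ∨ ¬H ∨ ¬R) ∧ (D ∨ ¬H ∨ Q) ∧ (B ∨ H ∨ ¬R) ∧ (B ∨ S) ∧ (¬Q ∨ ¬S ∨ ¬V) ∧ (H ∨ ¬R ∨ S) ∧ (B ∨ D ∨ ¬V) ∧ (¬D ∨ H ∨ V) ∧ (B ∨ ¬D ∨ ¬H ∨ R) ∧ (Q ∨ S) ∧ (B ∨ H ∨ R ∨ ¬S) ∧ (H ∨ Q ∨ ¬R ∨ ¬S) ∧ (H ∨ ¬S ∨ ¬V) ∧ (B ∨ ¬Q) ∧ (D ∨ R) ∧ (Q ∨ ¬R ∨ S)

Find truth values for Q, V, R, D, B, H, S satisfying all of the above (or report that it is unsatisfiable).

Q = True, V = True, R = False, D = True, B = True, H = True, S = False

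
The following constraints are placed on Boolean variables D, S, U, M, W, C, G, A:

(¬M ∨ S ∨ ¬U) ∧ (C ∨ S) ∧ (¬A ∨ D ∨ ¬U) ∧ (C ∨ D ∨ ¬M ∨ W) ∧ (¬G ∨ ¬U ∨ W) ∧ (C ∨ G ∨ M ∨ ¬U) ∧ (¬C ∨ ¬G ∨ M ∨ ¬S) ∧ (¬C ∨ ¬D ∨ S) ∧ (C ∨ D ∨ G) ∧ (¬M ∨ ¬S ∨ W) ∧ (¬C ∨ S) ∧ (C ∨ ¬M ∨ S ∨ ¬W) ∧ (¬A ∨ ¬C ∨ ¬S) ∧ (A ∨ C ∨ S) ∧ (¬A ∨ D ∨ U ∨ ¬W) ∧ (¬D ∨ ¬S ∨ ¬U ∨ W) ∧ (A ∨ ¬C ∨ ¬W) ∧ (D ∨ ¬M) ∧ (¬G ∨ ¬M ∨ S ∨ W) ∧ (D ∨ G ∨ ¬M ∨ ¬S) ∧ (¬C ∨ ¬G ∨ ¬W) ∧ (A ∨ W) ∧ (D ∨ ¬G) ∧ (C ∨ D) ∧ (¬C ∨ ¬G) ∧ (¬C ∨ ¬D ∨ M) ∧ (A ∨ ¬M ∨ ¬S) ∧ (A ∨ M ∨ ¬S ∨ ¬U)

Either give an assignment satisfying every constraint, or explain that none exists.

D = True; S = True; U = True; M = True; W = True; C = False; G = True; A = True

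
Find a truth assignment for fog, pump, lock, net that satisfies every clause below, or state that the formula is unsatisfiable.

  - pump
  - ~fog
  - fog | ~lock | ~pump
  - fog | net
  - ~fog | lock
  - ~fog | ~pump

fog: False, pump: True, lock: False, net: True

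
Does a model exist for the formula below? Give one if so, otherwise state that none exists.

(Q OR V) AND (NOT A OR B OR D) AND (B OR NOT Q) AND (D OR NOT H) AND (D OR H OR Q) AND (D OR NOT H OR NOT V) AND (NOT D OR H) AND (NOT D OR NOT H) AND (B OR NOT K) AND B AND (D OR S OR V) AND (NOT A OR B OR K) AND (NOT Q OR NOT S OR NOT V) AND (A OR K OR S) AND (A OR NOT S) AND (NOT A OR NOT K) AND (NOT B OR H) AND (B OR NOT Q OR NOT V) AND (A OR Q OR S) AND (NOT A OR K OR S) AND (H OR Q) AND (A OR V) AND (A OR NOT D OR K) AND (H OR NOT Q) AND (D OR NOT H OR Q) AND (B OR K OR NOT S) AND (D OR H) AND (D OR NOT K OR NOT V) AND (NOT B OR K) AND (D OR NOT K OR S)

UNSATISFIABLE

Case B = True:
  (NOT B OR H) forces H = True.
  (D OR NOT H) forces D = True.
  Clause (NOT D OR NOT H) is falsified — contradiction.
Case B = False:
  Clause (B) is falsified — contradiction.
Both cases fail, so the formula is unsatisfiable.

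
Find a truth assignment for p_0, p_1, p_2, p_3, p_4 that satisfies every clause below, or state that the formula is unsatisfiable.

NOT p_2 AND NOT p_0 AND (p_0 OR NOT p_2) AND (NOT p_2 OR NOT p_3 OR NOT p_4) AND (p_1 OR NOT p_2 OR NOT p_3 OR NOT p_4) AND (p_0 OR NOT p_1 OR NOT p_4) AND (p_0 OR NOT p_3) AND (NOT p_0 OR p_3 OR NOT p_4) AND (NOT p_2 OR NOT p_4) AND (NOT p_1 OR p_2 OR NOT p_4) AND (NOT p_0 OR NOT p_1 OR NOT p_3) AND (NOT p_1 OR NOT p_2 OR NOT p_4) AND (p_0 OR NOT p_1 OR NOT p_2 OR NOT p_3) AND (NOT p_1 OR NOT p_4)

p_0 = False, p_1 = False, p_2 = False, p_3 = False, p_4 = False

Unit clause (NOT p_2) forces p_2 = False.
Unit clause (NOT p_0) forces p_0 = False.
In (p_0 OR NOT p_3) only NOT p_3 is left, so p_3 = False.
Set p_1 = False.
Set p_4 = False.
All clauses satisfied.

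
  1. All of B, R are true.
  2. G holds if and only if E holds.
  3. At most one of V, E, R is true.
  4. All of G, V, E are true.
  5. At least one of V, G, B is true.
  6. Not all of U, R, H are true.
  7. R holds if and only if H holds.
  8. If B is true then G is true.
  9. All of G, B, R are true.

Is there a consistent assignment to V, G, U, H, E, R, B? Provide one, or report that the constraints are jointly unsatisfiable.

Case V = True:
  (1) forces B = True.
  (1) forces R = True.
  Constraint (3) is violated (V=T, R=T) — contradiction.
Case V = False:
  Constraint (4) is violated (V=F) — contradiction.
Both cases fail — unsatisfiable.

Unsatisfiable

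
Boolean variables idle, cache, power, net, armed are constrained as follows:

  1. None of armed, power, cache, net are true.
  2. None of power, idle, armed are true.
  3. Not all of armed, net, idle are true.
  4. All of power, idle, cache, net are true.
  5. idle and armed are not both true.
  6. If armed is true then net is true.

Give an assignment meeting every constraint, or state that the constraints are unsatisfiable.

Case idle = True:
  Constraint (2) is violated (idle=T) — contradiction.
Case idle = False:
  Constraint (4) is violated (idle=F) — contradiction.
Both cases fail — unsatisfiable.

Unsatisfiable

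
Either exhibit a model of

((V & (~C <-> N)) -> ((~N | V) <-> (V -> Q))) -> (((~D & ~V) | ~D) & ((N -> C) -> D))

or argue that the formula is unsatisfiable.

Q = False, V = False, D = False, C = False, N = True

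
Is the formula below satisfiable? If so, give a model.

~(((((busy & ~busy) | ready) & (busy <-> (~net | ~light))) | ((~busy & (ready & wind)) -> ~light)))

net=F, busy=F, light=T, ready=T, wind=T

  ~(((((busy & ~busy) | ready) & (busy <-> (~net | ~light))) | ((~busy & (ready & wind)) -> ~light))) = True
    (((busy & ~busy) | ready) & (busy <-> (~net | ~light))) | ((~busy & (ready & wind)) -> ~light) = False
      ((busy & ~busy) | ready) & (busy <-> (~net | ~light)) = False
        (busy & ~busy) | ready = True
          busy & ~busy = False
            ~busy = True
        busy <-> (~net | ~light) = False
          ~net | ~light = True
            ~net = True
            ~light = False
      (~busy & (ready & wind)) -> ~light = False
        ~busy & (ready & wind) = True
          ~busy = True
          ready & wind = True
        ~light = False
The formula evaluates to True.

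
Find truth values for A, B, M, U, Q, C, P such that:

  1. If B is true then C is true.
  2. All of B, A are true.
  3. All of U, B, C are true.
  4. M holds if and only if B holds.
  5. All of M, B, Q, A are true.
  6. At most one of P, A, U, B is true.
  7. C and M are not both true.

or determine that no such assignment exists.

Case A = True:
  (2) forces B = True.
  Constraint (6) is violated (A=T, B=T) — contradiction.
Case A = False:
  Constraint (2) is violated (A=F) — contradiction.
Both cases fail — unsatisfiable.

Unsatisfiable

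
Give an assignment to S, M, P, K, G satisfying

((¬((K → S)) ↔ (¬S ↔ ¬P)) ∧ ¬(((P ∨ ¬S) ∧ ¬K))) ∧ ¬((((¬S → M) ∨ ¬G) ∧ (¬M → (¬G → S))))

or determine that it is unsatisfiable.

S: False; M: False; P: False; K: True; G: False

  (¬((K → S)) ↔ (¬S ↔ ¬P)) ∧ ¬(((P ∨ ¬S) ∧ ¬K)) = True
    ¬((K → S)) ↔ (¬S ↔ ¬P) = True
      ¬((K → S)) = True
        K → S = False
      ¬S ↔ ¬P = True
        ¬S = True
        ¬P = True
    ¬(((P ∨ ¬S) ∧ ¬K)) = True
      (P ∨ ¬S) ∧ ¬K = False
        P ∨ ¬S = True
          ¬S = True
        ¬K = False
  ¬((((¬S → M) ∨ ¬G) ∧ (¬M → (¬G → S)))) = True
    ((¬S → M) ∨ ¬G) ∧ (¬M → (¬G → S)) = False
      (¬S → M) ∨ ¬G = True
        ¬S → M = False
          ¬S = True
        ¬G = True
      ¬M → (¬G → S) = False
        ¬M = True
        ¬G → S = False
          ¬G = True
Both conjuncts True, so the formula holds.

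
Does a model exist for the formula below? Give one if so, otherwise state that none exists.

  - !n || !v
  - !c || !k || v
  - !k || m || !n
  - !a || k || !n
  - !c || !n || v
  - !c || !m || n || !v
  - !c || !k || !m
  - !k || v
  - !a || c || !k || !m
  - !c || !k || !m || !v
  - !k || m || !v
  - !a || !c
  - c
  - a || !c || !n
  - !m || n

c: True, v: True, m: False, k: False, n: False, a: False

Unit clause (c) forces c = True.
In (!a || !c) only !a is left, so a = False.
In (a || !c || !n) only !n is left, so n = False.
In (!m || n) only !m is left, so m = False.
Set v = True.
  then (!k || m || !v) forces k = False.
All clauses satisfied.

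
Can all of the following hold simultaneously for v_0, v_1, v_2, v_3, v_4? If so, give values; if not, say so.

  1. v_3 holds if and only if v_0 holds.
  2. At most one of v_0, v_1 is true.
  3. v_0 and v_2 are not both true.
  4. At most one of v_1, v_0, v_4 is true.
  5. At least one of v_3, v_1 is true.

v_0 = True, v_1 = False, v_2 = False, v_3 = True, v_4 = False

  (1) v_3=T, v_0=T — same ✓
  (2) {v_0, v_1}: 1 true — at most one ✓
  (3) v_0=T, v_2=F — not both ✓
  (4) {v_1, v_0, v_4}: 1 true — at most one ✓
  (5) {v_3, v_1}: 1 true — at least one ✓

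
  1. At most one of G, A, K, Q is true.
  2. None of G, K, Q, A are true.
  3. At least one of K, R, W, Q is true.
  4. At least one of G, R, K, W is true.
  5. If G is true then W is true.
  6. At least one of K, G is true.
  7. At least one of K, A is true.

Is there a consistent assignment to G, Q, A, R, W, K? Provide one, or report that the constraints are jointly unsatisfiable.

No satisfying assignment exists.

Case G = True:
  Constraint (2) is violated (G=T) — contradiction.
Case G = False:
  (2) forces K = False.
  Constraint (6) is violated (K=F, G=F) — contradiction.
Both cases fail — unsatisfiable.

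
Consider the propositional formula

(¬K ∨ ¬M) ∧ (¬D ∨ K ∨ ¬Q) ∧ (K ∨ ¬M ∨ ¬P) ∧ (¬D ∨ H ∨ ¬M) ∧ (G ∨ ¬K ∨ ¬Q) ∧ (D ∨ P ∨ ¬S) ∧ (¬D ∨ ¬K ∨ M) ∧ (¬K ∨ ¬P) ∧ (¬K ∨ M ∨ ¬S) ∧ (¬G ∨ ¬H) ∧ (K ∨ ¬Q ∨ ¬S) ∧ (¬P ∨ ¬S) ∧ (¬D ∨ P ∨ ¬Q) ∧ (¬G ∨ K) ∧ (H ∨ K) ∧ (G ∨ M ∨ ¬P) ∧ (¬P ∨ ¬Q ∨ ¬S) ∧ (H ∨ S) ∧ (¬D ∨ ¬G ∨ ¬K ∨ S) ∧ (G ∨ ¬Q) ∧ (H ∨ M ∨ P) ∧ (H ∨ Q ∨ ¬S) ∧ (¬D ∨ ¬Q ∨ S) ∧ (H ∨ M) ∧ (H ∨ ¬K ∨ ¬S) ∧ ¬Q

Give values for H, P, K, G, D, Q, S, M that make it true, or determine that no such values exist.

H = True, P = False, K = True, G = False, D = False, Q = False, S = False, M = False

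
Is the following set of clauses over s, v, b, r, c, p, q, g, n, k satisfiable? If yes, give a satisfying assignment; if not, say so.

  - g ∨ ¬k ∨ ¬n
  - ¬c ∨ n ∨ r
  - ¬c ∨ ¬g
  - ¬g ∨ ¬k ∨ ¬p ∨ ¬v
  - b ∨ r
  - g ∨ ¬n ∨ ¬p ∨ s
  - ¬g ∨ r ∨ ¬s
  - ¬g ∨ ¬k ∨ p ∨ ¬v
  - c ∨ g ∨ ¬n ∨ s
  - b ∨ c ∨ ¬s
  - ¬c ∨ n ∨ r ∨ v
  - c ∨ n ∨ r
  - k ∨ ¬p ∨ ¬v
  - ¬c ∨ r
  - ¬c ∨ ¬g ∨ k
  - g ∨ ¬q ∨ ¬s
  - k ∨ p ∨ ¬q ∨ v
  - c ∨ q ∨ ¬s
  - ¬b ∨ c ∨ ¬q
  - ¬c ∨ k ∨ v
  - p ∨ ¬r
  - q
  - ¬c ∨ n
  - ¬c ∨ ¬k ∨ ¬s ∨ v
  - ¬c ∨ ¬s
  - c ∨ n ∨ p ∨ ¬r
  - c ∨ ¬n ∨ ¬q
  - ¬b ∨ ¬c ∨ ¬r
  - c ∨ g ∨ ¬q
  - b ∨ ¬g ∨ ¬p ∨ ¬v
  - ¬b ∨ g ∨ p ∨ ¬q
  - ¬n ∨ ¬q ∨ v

s: False; v: False; b: False; r: True; c: False; p: True; q: True; g: True; n: False; k: False

Unit clause (q) forces q = True.
Try s = True:
  (g ∨ ¬q ∨ ¬s) forces g = True.
  (¬c ∨ ¬g) forces c = False.
  (¬g ∨ r ∨ ¬s) forces r = True.
  (b ∨ c ∨ ¬s) forces b = True.
  clause (¬b ∨ c ∨ ¬q) is falsified — backtrack.
So s = False.
Set v = False.
  then (¬n ∨ ¬q ∨ v) forces n = False.
  then (¬c ∨ n) forces c = False.
  then (c ∨ g ∨ ¬q) forces g = True.
  then (c ∨ n ∨ r) forces r = True.
  then (¬b ∨ c ∨ ¬q) forces b = False.
  then (p ∨ ¬r) forces p = True.
Set k = False.
All clauses satisfied.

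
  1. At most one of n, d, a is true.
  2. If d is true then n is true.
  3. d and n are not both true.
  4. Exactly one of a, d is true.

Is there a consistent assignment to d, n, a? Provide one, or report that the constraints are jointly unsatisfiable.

d = False; n = False; a = True

  (1) {n, d, a}: 1 true — at most one ✓
  (2) d=F ⇒ n: vacuous ✓
  (3) d=F, n=F — not both ✓
  (4) {a, d}: 1 true — exactly one ✓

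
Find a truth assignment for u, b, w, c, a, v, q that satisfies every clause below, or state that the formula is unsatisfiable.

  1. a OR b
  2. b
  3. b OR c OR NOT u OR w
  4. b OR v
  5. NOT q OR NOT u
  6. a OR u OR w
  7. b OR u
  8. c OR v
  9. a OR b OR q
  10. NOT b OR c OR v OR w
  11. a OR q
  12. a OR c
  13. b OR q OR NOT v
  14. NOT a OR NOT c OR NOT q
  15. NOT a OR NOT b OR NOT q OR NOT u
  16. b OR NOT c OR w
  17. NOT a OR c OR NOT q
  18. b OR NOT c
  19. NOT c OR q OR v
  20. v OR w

Unit clause (b) forces b = True.
Set u = True.
  then (NOT q OR NOT u) forces q = False.
  then (a OR q) forces a = True.
Set w = True.
Set c = True.
  then (NOT c OR q OR v) forces v = True.
All clauses satisfied.

u = True, b = True, w = True, c = True, a = True, v = True, q = False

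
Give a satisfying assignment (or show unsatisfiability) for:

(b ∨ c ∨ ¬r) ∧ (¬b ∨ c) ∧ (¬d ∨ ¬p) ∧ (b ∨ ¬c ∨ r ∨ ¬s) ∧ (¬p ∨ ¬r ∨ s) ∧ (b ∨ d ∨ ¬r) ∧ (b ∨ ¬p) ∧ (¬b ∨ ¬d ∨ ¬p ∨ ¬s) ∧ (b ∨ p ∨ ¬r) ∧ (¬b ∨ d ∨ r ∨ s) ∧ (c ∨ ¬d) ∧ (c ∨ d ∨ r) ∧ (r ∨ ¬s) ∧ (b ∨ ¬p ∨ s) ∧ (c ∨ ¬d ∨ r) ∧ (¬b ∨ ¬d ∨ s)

Set d = False.
Try c = False:
  (¬b ∨ c) forces b = False.
  (b ∨ c ∨ ¬r) forces r = False.
  clause (c ∨ d ∨ r) is falsified — backtrack.
So c = True.
Set r = False.
  then (r ∨ ¬s) forces s = False.
  then (¬b ∨ d ∨ r ∨ s) forces b = False.
  then (b ∨ ¬p ∨ s) forces p = False.
All clauses satisfied.

d: False, c: True, r: False, p: False, s: False, b: False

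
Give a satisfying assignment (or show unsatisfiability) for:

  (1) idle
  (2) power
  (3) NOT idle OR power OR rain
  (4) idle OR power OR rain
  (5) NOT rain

Unit clause (idle) forces idle = True.
Unit clause (power) forces power = True.
Unit clause (NOT rain) forces rain = False.
Check each clause:
  (idle): idle holds.
  (power): power holds.
  (NOT idle OR power OR rain): power holds.
  (idle OR power OR rain): idle holds.
  (NOT rain): NOT rain holds.
All clauses satisfied.

rain = False; idle = True; power = True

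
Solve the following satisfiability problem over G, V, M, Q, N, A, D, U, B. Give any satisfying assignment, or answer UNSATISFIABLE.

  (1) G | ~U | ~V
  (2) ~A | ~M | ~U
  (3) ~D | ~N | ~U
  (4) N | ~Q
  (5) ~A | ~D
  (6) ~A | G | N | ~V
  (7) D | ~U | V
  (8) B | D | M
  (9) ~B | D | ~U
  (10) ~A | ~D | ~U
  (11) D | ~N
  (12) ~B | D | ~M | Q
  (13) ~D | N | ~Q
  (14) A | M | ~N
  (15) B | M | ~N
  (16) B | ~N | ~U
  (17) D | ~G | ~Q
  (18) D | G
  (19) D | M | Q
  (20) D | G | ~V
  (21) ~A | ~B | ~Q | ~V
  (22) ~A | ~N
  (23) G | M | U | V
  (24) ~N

G=F, V=F, M=T, Q=F, N=F, A=F, D=T, U=T, B=T

Unit clause (~N) forces N = False.
In (N | ~Q) only ~Q is left, so Q = False.
Set G = False.
  then (D | G) forces D = True.
  then (~A | ~D) forces A = False.
Set V = False.
Set M = True.
Set U = True.
Set B = True.
All clauses satisfied.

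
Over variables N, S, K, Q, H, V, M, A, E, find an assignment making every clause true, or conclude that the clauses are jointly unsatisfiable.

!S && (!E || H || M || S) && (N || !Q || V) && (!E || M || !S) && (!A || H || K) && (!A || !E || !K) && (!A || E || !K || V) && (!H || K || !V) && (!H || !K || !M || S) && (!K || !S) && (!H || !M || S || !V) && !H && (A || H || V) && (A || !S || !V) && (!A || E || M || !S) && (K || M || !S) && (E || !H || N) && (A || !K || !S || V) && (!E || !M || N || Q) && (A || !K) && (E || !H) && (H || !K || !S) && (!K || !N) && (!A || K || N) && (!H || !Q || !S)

N = False, S = False, K = True, Q = False, H = False, V = True, M = False, A = True, E = False

Unit clause (!S) forces S = False.
Unit clause (!H) forces H = False.
Set N = False.
Set K = True.
  then (A || !K) forces A = True.
  then (!A || !E || !K) forces E = False.
  then (!A || E || !K || V) forces V = True.
Set Q = False.
Set M = False.
All clauses satisfied.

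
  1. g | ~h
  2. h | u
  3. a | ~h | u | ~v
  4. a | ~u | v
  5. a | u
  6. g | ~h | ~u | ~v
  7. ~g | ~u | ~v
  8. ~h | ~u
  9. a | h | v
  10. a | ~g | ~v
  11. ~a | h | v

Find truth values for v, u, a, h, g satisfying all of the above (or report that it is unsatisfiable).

v = True, u = True, a = False, h = False, g = False

Set v = True.
Set u = True.
  then (~g | ~u | ~v) forces g = False.
  then (~h | ~u) forces h = False.
Set a = False.
All clauses satisfied.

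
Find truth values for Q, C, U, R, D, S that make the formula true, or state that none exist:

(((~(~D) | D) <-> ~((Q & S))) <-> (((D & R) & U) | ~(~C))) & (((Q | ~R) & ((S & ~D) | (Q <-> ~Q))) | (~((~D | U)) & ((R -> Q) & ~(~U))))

Q = True; C = True; U = False; R = True; D = False; S = True

  ((~(~D) | D) <-> ~((Q & S))) <-> (((D & R) & U) | ~(~C)) = True
    (~(~D) | D) <-> ~((Q & S)) = True
      ~(~D) | D = False
        ~(~D) = False
          ~D = True
      ~((Q & S)) = False
        Q & S = True
    ((D & R) & U) | ~(~C) = True
      (D & R) & U = False
        D & R = False
      ~(~C) = True
        ~C = False
  ((Q | ~R) & ((S & ~D) | (Q <-> ~Q))) | (~((~D | U)) & ((R -> Q) & ~(~U))) = True
    (Q | ~R) & ((S & ~D) | (Q <-> ~Q)) = True
      Q | ~R = True
        ~R = False
      (S & ~D) | (Q <-> ~Q) = True
        S & ~D = True
          ~D = True
        Q <-> ~Q = False
          ~Q = False
    ~((~D | U)) & ((R -> Q) & ~(~U)) = False
      ~((~D | U)) = False
        ~D | U = True
          ~D = True
      (R -> Q) & ~(~U) = False
        R -> Q = True
        ~(~U) = False
          ~U = True
Both conjuncts True, so the formula holds.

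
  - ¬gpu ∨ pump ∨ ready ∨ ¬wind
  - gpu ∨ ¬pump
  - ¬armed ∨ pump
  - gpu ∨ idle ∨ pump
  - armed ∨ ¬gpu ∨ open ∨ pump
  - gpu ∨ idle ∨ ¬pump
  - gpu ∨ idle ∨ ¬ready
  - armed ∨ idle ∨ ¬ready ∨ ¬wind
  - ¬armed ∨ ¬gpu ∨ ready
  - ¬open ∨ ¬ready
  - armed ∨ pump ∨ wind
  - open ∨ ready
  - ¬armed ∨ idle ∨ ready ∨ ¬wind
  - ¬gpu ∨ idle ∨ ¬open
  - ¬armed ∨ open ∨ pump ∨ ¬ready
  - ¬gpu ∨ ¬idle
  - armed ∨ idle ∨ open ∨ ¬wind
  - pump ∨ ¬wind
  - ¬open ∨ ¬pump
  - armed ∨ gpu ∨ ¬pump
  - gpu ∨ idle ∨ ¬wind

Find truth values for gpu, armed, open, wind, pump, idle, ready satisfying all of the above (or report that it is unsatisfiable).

Try gpu = False:
  (gpu ∨ ¬pump) forces pump = False.
  (¬armed ∨ pump) forces armed = False.
  (gpu ∨ idle ∨ pump) forces idle = True.
  (armed ∨ pump ∨ wind) forces wind = True.
  clause (pump ∨ ¬wind) is falsified — backtrack.
So gpu = True.
  then (¬gpu ∨ ¬idle) forces idle = False.
  then (¬gpu ∨ idle ∨ ¬open) forces open = False.
  then (open ∨ ready) forces ready = True.
Set armed = True.
  then (¬armed ∨ pump) forces pump = True.
Set wind = True.
All clauses satisfied.

gpu=T; armed=T; open=F; wind=T; pump=T; idle=F; ready=T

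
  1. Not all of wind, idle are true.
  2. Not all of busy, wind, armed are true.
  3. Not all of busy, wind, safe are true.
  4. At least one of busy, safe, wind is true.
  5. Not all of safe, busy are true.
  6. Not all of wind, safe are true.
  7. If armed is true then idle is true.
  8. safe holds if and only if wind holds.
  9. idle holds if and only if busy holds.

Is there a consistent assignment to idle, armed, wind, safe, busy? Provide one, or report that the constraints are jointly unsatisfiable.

idle: True, armed: False, wind: False, safe: False, busy: True

  (1) {wind, idle}: 1/2 true — not all ✓
  (2) {busy, wind, armed}: 1/3 true — not all ✓
  (3) {busy, wind, safe}: 1/3 true — not all ✓
  (4) {busy, safe, wind}: 1 true — at least one ✓
  (5) {safe, busy}: 1/2 true — not all ✓
  (6) {wind, safe}: 0/2 true — not all ✓
  (7) armed=F ⇒ idle: vacuous ✓
  (8) safe=F, wind=F — same ✓
  (9) idle=T, busy=T — same ✓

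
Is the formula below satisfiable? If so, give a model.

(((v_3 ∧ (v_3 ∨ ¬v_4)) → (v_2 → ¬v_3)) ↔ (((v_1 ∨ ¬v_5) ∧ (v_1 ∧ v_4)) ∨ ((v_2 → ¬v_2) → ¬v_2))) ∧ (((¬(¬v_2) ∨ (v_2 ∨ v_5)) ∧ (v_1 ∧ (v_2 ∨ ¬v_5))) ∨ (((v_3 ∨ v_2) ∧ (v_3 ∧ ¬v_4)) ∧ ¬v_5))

v_1: True, v_2: True, v_3: False, v_4: False, v_5: True

  ((v_3 ∧ (v_3 ∨ ¬v_4)) → (v_2 → ¬v_3)) ↔ (((v_1 ∨ ¬v_5) ∧ (v_1 ∧ v_4)) ∨ ((v_2 → ¬v_2) → ¬v_2)) = True
    (v_3 ∧ (v_3 ∨ ¬v_4)) → (v_2 → ¬v_3) = True
      v_3 ∧ (v_3 ∨ ¬v_4) = False
        v_3 ∨ ¬v_4 = True
          ¬v_4 = True
      v_2 → ¬v_3 = True
        ¬v_3 = True
    ((v_1 ∨ ¬v_5) ∧ (v_1 ∧ v_4)) ∨ ((v_2 → ¬v_2) → ¬v_2) = True
      (v_1 ∨ ¬v_5) ∧ (v_1 ∧ v_4) = False
        v_1 ∨ ¬v_5 = True
          ¬v_5 = False
        v_1 ∧ v_4 = False
      (v_2 → ¬v_2) → ¬v_2 = True
        v_2 → ¬v_2 = False
          ¬v_2 = False
        ¬v_2 = False
  ((¬(¬v_2) ∨ (v_2 ∨ v_5)) ∧ (v_1 ∧ (v_2 ∨ ¬v_5))) ∨ (((v_3 ∨ v_2) ∧ (v_3 ∧ ¬v_4)) ∧ ¬v_5) = True
    (¬(¬v_2) ∨ (v_2 ∨ v_5)) ∧ (v_1 ∧ (v_2 ∨ ¬v_5)) = True
      ¬(¬v_2) ∨ (v_2 ∨ v_5) = True
        ¬(¬v_2) = True
          ¬v_2 = False
        v_2 ∨ v_5 = True
      v_1 ∧ (v_2 ∨ ¬v_5) = True
        v_2 ∨ ¬v_5 = True
          ¬v_5 = False
    ((v_3 ∨ v_2) ∧ (v_3 ∧ ¬v_4)) ∧ ¬v_5 = False
      (v_3 ∨ v_2) ∧ (v_3 ∧ ¬v_4) = False
        v_3 ∨ v_2 = True
        v_3 ∧ ¬v_4 = False
          ¬v_4 = True
      ¬v_5 = False
Both conjuncts True, so the formula holds.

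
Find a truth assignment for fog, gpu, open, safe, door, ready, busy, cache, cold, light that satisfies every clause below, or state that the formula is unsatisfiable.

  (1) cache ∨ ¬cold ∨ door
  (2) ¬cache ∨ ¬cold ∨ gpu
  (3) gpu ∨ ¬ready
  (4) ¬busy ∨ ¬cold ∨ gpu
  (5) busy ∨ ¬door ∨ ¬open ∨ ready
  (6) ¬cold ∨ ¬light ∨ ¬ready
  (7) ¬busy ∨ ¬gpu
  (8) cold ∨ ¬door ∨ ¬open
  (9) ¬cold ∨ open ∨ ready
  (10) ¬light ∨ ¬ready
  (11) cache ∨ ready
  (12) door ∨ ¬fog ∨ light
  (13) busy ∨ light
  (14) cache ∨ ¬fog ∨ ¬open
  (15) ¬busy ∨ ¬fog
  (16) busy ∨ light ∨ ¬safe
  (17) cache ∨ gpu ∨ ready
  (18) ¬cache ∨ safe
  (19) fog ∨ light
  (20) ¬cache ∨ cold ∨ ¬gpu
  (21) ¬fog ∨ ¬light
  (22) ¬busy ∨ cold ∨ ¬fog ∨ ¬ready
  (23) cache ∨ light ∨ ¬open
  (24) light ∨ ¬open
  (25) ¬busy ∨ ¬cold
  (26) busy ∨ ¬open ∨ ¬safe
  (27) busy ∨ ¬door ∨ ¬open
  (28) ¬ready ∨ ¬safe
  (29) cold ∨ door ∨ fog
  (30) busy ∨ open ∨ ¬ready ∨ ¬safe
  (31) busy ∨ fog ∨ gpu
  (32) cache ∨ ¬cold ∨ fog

Try fog = True:
  (¬busy ∨ ¬fog) forces busy = False.
  (busy ∨ light) forces light = True.
  clause (¬fog ∨ ¬light) is falsified — backtrack.
So fog = False.
  then (fog ∨ light) forces light = True.
  then (¬light ∨ ¬ready) forces ready = False.
  then (cache ∨ ready) forces cache = True.
  then (¬cache ∨ safe) forces safe = True.
Set gpu = False.
  then (¬cache ∨ ¬cold ∨ gpu) forces cold = False.
  then (cold ∨ door ∨ fog) forces door = True.
  then (busy ∨ fog ∨ gpu) forces busy = True.
  then (cold ∨ ¬door ∨ ¬open) forces open = False.
All clauses satisfied.

fog = False, gpu = False, open = False, safe = True, door = True, ready = False, busy = True, cache = True, cold = False, light = True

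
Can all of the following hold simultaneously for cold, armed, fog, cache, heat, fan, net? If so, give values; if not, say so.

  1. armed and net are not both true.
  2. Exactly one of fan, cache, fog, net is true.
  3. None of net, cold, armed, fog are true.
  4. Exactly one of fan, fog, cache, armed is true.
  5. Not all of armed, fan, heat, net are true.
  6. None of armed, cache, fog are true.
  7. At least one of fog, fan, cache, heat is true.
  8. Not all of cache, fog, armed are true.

cold=F; armed=F; fog=F; cache=F; heat=F; fan=T; net=F

  (1) armed=F, net=F — not both ✓
  (2) {fan, cache, fog, net}: 1 true — exactly one ✓
  (3) {net, cold, armed, fog}: 0 true — none ✓
  (4) {fan, fog, cache, armed}: 1 true — exactly one ✓
  (5) {armed, fan, heat, net}: 1/4 true — not all ✓
  (6) {armed, cache, fog}: 0 true — none ✓
  (7) {fog, fan, cache, heat}: 1 true — at least one ✓
  (8) {cache, fog, armed}: 0/3 true — not all ✓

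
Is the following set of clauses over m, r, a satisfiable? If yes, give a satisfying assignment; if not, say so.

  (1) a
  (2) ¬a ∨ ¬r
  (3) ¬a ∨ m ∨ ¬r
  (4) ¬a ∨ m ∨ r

m=T; r=F; a=T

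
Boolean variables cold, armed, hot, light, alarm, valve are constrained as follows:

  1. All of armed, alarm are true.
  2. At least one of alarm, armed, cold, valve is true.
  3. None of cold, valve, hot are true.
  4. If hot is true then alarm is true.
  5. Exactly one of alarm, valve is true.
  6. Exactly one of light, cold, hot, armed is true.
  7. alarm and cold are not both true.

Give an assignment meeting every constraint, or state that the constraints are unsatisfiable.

cold=F, armed=T, hot=F, light=F, alarm=T, valve=F

  (1) {armed, alarm}: all 2 true ✓
  (2) {alarm, armed, cold, valve}: 2 true — at least one ✓
  (3) {cold, valve, hot}: 0 true — none ✓
  (4) hot=F ⇒ alarm: vacuous ✓
  (5) {alarm, valve}: 1 true — exactly one ✓
  (6) {light, cold, hot, armed}: 1 true — exactly one ✓
  (7) alarm=T, cold=F — not both ✓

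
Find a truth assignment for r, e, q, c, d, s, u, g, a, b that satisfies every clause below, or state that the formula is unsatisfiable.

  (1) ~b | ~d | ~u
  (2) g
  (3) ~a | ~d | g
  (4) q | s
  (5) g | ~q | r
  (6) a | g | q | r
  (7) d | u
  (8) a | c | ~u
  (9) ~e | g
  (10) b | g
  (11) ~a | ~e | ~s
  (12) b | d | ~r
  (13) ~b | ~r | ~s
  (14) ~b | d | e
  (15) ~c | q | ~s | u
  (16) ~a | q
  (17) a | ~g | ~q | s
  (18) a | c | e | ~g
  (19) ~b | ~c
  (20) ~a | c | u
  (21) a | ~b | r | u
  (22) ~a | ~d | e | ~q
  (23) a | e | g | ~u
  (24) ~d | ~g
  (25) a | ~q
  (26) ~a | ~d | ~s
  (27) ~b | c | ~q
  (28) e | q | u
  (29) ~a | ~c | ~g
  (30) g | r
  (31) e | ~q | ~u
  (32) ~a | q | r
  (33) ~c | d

r = False; e = True; q = True; c = False; d = False; s = False; u = True; g = True; a = True; b = False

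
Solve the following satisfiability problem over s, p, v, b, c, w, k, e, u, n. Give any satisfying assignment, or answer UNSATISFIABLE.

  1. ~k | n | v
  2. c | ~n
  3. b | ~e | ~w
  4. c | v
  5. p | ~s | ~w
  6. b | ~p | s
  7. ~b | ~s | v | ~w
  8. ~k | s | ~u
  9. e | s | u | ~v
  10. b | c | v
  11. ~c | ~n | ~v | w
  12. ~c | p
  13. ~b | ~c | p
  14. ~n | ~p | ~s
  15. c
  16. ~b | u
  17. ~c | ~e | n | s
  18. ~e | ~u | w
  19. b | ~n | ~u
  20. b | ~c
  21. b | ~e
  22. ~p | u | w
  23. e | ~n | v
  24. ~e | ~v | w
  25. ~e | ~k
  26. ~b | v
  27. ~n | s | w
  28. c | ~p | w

Unit clause (c) forces c = True.
In (b | ~c) only b is left, so b = True.
In (~b | v) only v is left, so v = True.
In (~c | p) only p is left, so p = True.
In (~b | u) only u is left, so u = True.
Set s = False.
  then (~k | s | ~u) forces k = False.
Set w = True.
Set e = False.
Set n = True.
All clauses satisfied.

s=F; p=T; v=T; b=T; c=T; w=T; k=F; e=F; u=T; n=T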